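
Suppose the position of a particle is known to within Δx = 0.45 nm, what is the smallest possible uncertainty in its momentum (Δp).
1.172 × 10^-25 kg·m/s

Using the Heisenberg uncertainty principle:
ΔxΔp ≥ ℏ/2

The minimum uncertainty in momentum is:
Δp_min = ℏ/(2Δx)
Δp_min = (1.055e-34 J·s) / (2 × 4.500e-10 m)
Δp_min = 1.172e-25 kg·m/s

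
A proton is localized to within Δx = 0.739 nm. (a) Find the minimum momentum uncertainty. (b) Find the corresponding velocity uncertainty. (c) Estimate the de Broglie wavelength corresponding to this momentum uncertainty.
(a) Δp_min = 7.135 × 10^-26 kg·m/s
(b) Δv_min = 42.658 m/s
(c) λ_dB = 9.287 nm

Step-by-step:

(a) From the uncertainty principle:
Δp_min = ℏ/(2Δx) = (1.055e-34 J·s)/(2 × 7.390e-10 m) = 7.135e-26 kg·m/s

(b) The velocity uncertainty:
Δv = Δp/m = (7.135e-26 kg·m/s)/(1.673e-27 kg) = 4.266e+01 m/s = 42.658 m/s

(c) The de Broglie wavelength for this momentum:
λ = h/p = (6.626e-34 J·s)/(7.135e-26 kg·m/s) = 9.287e-09 m = 9.287 nm

Note: The de Broglie wavelength is comparable to the localization size, as expected from wave-particle duality.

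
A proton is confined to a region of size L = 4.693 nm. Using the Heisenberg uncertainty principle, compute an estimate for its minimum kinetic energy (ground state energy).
235.534 neV

Using the uncertainty principle to estimate ground state energy:

1. The position uncertainty is approximately the confinement size:
   Δx ≈ L = 4.693e-09 m

2. From ΔxΔp ≥ ℏ/2, the minimum momentum uncertainty is:
   Δp ≈ ℏ/(2L) = 1.124e-26 kg·m/s

3. The kinetic energy is approximately:
   KE ≈ (Δp)²/(2m) = (1.124e-26)²/(2 × 1.673e-27 kg)
   KE ≈ 3.774e-26 J = 235.534 neV

This is an order-of-magnitude estimate of the ground state energy.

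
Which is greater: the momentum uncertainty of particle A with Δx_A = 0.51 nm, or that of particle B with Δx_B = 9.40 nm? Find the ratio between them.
Particle A has the larger minimum momentum uncertainty, by a factor of 18.43.

For each particle, the minimum momentum uncertainty is Δp_min = ℏ/(2Δx):

Particle A: Δp_A = ℏ/(2×5.100e-10 m) = 1.034e-25 kg·m/s
Particle B: Δp_B = ℏ/(2×9.400e-09 m) = 5.609e-27 kg·m/s

Ratio: Δp_A/Δp_B = 18.43

Since Δp_min ∝ 1/Δx, the particle with smaller position uncertainty (A) has larger momentum uncertainty.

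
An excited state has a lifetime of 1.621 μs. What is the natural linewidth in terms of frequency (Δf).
49.092 kHz

Using the energy-time uncertainty principle and E = hf:
ΔEΔt ≥ ℏ/2
hΔf·Δt ≥ ℏ/2

The minimum frequency uncertainty is:
Δf = ℏ/(2hτ) = 1/(4πτ)
Δf = 1/(4π × 1.621e-06 s)
Δf = 4.909e+04 Hz = 49.092 kHz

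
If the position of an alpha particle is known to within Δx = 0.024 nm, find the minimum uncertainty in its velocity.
330.645 m/s

Using the Heisenberg uncertainty principle and Δp = mΔv:
ΔxΔp ≥ ℏ/2
Δx(mΔv) ≥ ℏ/2

The minimum uncertainty in velocity is:
Δv_min = ℏ/(2mΔx)
Δv_min = (1.055e-34 J·s) / (2 × 6.645e-27 kg × 2.400e-11 m)
Δv_min = 3.306e+02 m/s = 330.645 m/s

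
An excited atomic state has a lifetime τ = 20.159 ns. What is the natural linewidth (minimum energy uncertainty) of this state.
16.326 neV

Using the energy-time uncertainty principle:
ΔEΔt ≥ ℏ/2

The lifetime τ represents the time uncertainty Δt.
The natural linewidth (minimum energy uncertainty) is:

ΔE = ℏ/(2τ)
ΔE = (1.055e-34 J·s) / (2 × 2.016e-08 s)
ΔE = 2.616e-27 J = 16.326 neV

This natural linewidth limits the precision of spectroscopic measurements.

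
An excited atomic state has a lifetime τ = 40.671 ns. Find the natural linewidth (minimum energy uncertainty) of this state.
8.092 neV

Using the energy-time uncertainty principle:
ΔEΔt ≥ ℏ/2

The lifetime τ represents the time uncertainty Δt.
The natural linewidth (minimum energy uncertainty) is:

ΔE = ℏ/(2τ)
ΔE = (1.055e-34 J·s) / (2 × 4.067e-08 s)
ΔE = 1.296e-27 J = 8.092 neV

This natural linewidth limits the precision of spectroscopic measurements.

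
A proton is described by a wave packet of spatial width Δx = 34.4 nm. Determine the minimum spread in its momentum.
1.533 × 10^-27 kg·m/s

For a wave packet, the spatial width Δx and momentum spread Δp are related by the uncertainty principle:
ΔxΔp ≥ ℏ/2

The minimum momentum spread is:
Δp_min = ℏ/(2Δx)
Δp_min = (1.055e-34 J·s) / (2 × 3.440e-08 m)
Δp_min = 1.533e-27 kg·m/s

A wave packet cannot have both a well-defined position and well-defined momentum.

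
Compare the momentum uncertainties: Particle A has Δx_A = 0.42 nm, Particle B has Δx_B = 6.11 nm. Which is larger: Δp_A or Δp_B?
Particle A has the larger minimum momentum uncertainty, by a factor of 14.55.

For each particle, the minimum momentum uncertainty is Δp_min = ℏ/(2Δx):

Particle A: Δp_A = ℏ/(2×4.200e-10 m) = 1.255e-25 kg·m/s
Particle B: Δp_B = ℏ/(2×6.110e-09 m) = 8.630e-27 kg·m/s

Ratio: Δp_A/Δp_B = 14.55

Since Δp_min ∝ 1/Δx, the particle with smaller position uncertainty (A) has larger momentum uncertainty.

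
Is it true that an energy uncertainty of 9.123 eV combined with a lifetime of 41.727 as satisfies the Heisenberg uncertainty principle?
Yes, it satisfies the uncertainty relation.

Calculate the product ΔEΔt:
ΔE = 9.123 eV = 1.462e-18 J
ΔEΔt = (1.462e-18 J) × (4.173e-17 s)
ΔEΔt = 6.099e-35 J·s

Compare to the minimum allowed value ℏ/2:
ℏ/2 = 5.273e-35 J·s

Since ΔEΔt = 6.099e-35 J·s ≥ 5.273e-35 J·s = ℏ/2,
this satisfies the uncertainty relation.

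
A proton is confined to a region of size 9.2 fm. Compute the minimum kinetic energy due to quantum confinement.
61.288 keV

Using the uncertainty principle:

1. Position uncertainty: Δx ≈ 9.200e-15 m
2. Minimum momentum uncertainty: Δp = ℏ/(2Δx) = 5.731e-21 kg·m/s
3. Minimum kinetic energy:
   KE = (Δp)²/(2m) = (5.731e-21)²/(2 × 1.673e-27 kg)
   KE = 9.819e-15 J = 61.288 keV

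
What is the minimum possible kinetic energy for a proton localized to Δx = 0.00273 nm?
696.031 meV

Localizing a particle requires giving it sufficient momentum uncertainty:

1. From uncertainty principle: Δp ≥ ℏ/(2Δx)
   Δp_min = (1.055e-34 J·s) / (2 × 2.730e-12 m)
   Δp_min = 1.931e-23 kg·m/s

2. This momentum uncertainty corresponds to kinetic energy:
   KE ≈ (Δp)²/(2m) = (1.931e-23)²/(2 × 1.673e-27 kg)
   KE = 1.115e-19 J = 696.031 meV

Tighter localization requires more energy.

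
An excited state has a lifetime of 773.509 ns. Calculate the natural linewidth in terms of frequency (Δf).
102.879 kHz

Using the energy-time uncertainty principle and E = hf:
ΔEΔt ≥ ℏ/2
hΔf·Δt ≥ ℏ/2

The minimum frequency uncertainty is:
Δf = ℏ/(2hτ) = 1/(4πτ)
Δf = 1/(4π × 7.735e-07 s)
Δf = 1.029e+05 Hz = 102.879 kHz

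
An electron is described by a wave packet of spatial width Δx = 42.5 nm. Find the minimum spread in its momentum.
1.241 × 10^-27 kg·m/s

For a wave packet, the spatial width Δx and momentum spread Δp are related by the uncertainty principle:
ΔxΔp ≥ ℏ/2

The minimum momentum spread is:
Δp_min = ℏ/(2Δx)
Δp_min = (1.055e-34 J·s) / (2 × 4.250e-08 m)
Δp_min = 1.241e-27 kg·m/s

A wave packet cannot have both a well-defined position and well-defined momentum.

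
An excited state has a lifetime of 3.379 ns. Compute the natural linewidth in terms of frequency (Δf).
23.551 MHz

Using the energy-time uncertainty principle and E = hf:
ΔEΔt ≥ ℏ/2
hΔf·Δt ≥ ℏ/2

The minimum frequency uncertainty is:
Δf = ℏ/(2hτ) = 1/(4πτ)
Δf = 1/(4π × 3.379e-09 s)
Δf = 2.355e+07 Hz = 23.551 MHz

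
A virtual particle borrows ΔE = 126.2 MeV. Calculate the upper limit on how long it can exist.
2.608 ys

Using the energy-time uncertainty principle:
ΔEΔt ≥ ℏ/2

For a virtual particle borrowing energy ΔE, the maximum lifetime is:
Δt_max = ℏ/(2ΔE)

Converting energy:
ΔE = 126.2 MeV = 2.022e-11 J

Δt_max = (1.055e-34 J·s) / (2 × 2.022e-11 J)
Δt_max = 2.608e-24 s = 2.608 ys

Virtual particles with higher borrowed energy exist for shorter times.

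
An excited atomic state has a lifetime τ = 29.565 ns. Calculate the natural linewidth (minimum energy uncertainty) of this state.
11.132 neV

Using the energy-time uncertainty principle:
ΔEΔt ≥ ℏ/2

The lifetime τ represents the time uncertainty Δt.
The natural linewidth (minimum energy uncertainty) is:

ΔE = ℏ/(2τ)
ΔE = (1.055e-34 J·s) / (2 × 2.957e-08 s)
ΔE = 1.783e-27 J = 11.132 neV

This natural linewidth limits the precision of spectroscopic measurements.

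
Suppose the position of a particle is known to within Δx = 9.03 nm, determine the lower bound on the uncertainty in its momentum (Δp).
5.839 × 10^-27 kg·m/s

Using the Heisenberg uncertainty principle:
ΔxΔp ≥ ℏ/2

The minimum uncertainty in momentum is:
Δp_min = ℏ/(2Δx)
Δp_min = (1.055e-34 J·s) / (2 × 9.030e-09 m)
Δp_min = 5.839e-27 kg·m/s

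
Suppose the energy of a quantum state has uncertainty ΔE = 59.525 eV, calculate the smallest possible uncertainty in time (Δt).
5.529 as

Using the energy-time uncertainty principle:
ΔEΔt ≥ ℏ/2

The minimum uncertainty in time is:
Δt_min = ℏ/(2ΔE)
Δt_min = (1.055e-34 J·s) / (2 × 9.537e-18 J)
Δt_min = 5.529e-18 s = 5.529 as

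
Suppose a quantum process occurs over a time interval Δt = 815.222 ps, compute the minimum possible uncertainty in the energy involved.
403.701 neV

Using the energy-time uncertainty principle:
ΔEΔt ≥ ℏ/2

The minimum uncertainty in energy is:
ΔE_min = ℏ/(2Δt)
ΔE_min = (1.055e-34 J·s) / (2 × 8.152e-10 s)
ΔE_min = 6.468e-26 J = 403.701 neV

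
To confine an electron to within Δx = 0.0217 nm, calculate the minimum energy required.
20.228 eV

Localizing a particle requires giving it sufficient momentum uncertainty:

1. From uncertainty principle: Δp ≥ ℏ/(2Δx)
   Δp_min = (1.055e-34 J·s) / (2 × 2.170e-11 m)
   Δp_min = 2.430e-24 kg·m/s

2. This momentum uncertainty corresponds to kinetic energy:
   KE ≈ (Δp)²/(2m) = (2.430e-24)²/(2 × 9.109e-31 kg)
   KE = 3.241e-18 J = 20.228 eV

Tighter localization requires more energy.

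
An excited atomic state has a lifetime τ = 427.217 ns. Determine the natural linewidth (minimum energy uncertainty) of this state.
770.349 peV

Using the energy-time uncertainty principle:
ΔEΔt ≥ ℏ/2

The lifetime τ represents the time uncertainty Δt.
The natural linewidth (minimum energy uncertainty) is:

ΔE = ℏ/(2τ)
ΔE = (1.055e-34 J·s) / (2 × 4.272e-07 s)
ΔE = 1.234e-28 J = 770.349 peV

This natural linewidth limits the precision of spectroscopic measurements.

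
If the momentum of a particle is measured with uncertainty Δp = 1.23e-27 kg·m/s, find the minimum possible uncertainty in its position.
42.869 nm

Using the Heisenberg uncertainty principle:
ΔxΔp ≥ ℏ/2

The minimum uncertainty in position is:
Δx_min = ℏ/(2Δp)
Δx_min = (1.055e-34 J·s) / (2 × 1.230e-27 kg·m/s)
Δx_min = 4.287e-08 m = 42.869 nm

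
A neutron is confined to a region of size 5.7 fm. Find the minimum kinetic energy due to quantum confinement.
159.443 keV

Using the uncertainty principle:

1. Position uncertainty: Δx ≈ 5.700e-15 m
2. Minimum momentum uncertainty: Δp = ℏ/(2Δx) = 9.251e-21 kg·m/s
3. Minimum kinetic energy:
   KE = (Δp)²/(2m) = (9.251e-21)²/(2 × 1.675e-27 kg)
   KE = 2.555e-14 J = 159.443 keV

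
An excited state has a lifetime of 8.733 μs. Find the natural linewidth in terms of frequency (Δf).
9.112 kHz

Using the energy-time uncertainty principle and E = hf:
ΔEΔt ≥ ℏ/2
hΔf·Δt ≥ ℏ/2

The minimum frequency uncertainty is:
Δf = ℏ/(2hτ) = 1/(4πτ)
Δf = 1/(4π × 8.733e-06 s)
Δf = 9.112e+03 Hz = 9.112 kHz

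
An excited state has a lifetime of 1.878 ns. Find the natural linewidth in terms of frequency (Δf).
42.374 MHz

Using the energy-time uncertainty principle and E = hf:
ΔEΔt ≥ ℏ/2
hΔf·Δt ≥ ℏ/2

The minimum frequency uncertainty is:
Δf = ℏ/(2hτ) = 1/(4πτ)
Δf = 1/(4π × 1.878e-09 s)
Δf = 4.237e+07 Hz = 42.374 MHz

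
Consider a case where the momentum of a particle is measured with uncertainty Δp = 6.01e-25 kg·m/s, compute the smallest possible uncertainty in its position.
87.735 pm

Using the Heisenberg uncertainty principle:
ΔxΔp ≥ ℏ/2

The minimum uncertainty in position is:
Δx_min = ℏ/(2Δp)
Δx_min = (1.055e-34 J·s) / (2 × 6.010e-25 kg·m/s)
Δx_min = 8.773e-11 m = 87.735 pm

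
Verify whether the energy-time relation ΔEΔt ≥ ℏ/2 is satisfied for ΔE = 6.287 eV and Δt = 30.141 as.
No, it violates the uncertainty relation.

Calculate the product ΔEΔt:
ΔE = 6.287 eV = 1.007e-18 J
ΔEΔt = (1.007e-18 J) × (3.014e-17 s)
ΔEΔt = 3.036e-35 J·s

Compare to the minimum allowed value ℏ/2:
ℏ/2 = 5.273e-35 J·s

Since ΔEΔt = 3.036e-35 J·s < 5.273e-35 J·s = ℏ/2,
this violates the uncertainty relation.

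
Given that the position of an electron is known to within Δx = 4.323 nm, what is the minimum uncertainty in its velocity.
13.390 km/s

Using the Heisenberg uncertainty principle and Δp = mΔv:
ΔxΔp ≥ ℏ/2
Δx(mΔv) ≥ ℏ/2

The minimum uncertainty in velocity is:
Δv_min = ℏ/(2mΔx)
Δv_min = (1.055e-34 J·s) / (2 × 9.109e-31 kg × 4.323e-09 m)
Δv_min = 1.339e+04 m/s = 13.390 km/s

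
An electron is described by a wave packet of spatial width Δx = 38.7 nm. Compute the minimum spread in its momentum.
1.362 × 10^-27 kg·m/s

For a wave packet, the spatial width Δx and momentum spread Δp are related by the uncertainty principle:
ΔxΔp ≥ ℏ/2

The minimum momentum spread is:
Δp_min = ℏ/(2Δx)
Δp_min = (1.055e-34 J·s) / (2 × 3.870e-08 m)
Δp_min = 1.362e-27 kg·m/s

A wave packet cannot have both a well-defined position and well-defined momentum.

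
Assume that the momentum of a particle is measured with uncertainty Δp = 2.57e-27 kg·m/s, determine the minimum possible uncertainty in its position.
20.517 nm

Using the Heisenberg uncertainty principle:
ΔxΔp ≥ ℏ/2

The minimum uncertainty in position is:
Δx_min = ℏ/(2Δp)
Δx_min = (1.055e-34 J·s) / (2 × 2.570e-27 kg·m/s)
Δx_min = 2.052e-08 m = 20.517 nm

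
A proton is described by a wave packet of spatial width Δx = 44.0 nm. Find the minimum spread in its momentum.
1.198 × 10^-27 kg·m/s

For a wave packet, the spatial width Δx and momentum spread Δp are related by the uncertainty principle:
ΔxΔp ≥ ℏ/2

The minimum momentum spread is:
Δp_min = ℏ/(2Δx)
Δp_min = (1.055e-34 J·s) / (2 × 4.400e-08 m)
Δp_min = 1.198e-27 kg·m/s

A wave packet cannot have both a well-defined position and well-defined momentum.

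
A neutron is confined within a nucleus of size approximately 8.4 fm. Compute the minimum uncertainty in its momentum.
6.277 × 10^-21 kg·m/s

Using the Heisenberg uncertainty principle:
ΔxΔp ≥ ℏ/2

With Δx ≈ L = 8.400e-15 m (the confinement size):
Δp_min = ℏ/(2Δx)
Δp_min = (1.055e-34 J·s) / (2 × 8.400e-15 m)
Δp_min = 6.277e-21 kg·m/s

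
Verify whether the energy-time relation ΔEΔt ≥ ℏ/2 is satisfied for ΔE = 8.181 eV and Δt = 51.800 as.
Yes, it satisfies the uncertainty relation.

Calculate the product ΔEΔt:
ΔE = 8.181 eV = 1.311e-18 J
ΔEΔt = (1.311e-18 J) × (5.180e-17 s)
ΔEΔt = 6.790e-35 J·s

Compare to the minimum allowed value ℏ/2:
ℏ/2 = 5.273e-35 J·s

Since ΔEΔt = 6.790e-35 J·s ≥ 5.273e-35 J·s = ℏ/2,
this satisfies the uncertainty relation.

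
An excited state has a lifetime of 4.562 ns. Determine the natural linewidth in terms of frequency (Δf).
17.444 MHz

Using the energy-time uncertainty principle and E = hf:
ΔEΔt ≥ ℏ/2
hΔf·Δt ≥ ℏ/2

The minimum frequency uncertainty is:
Δf = ℏ/(2hτ) = 1/(4πτ)
Δf = 1/(4π × 4.562e-09 s)
Δf = 1.744e+07 Hz = 17.444 MHz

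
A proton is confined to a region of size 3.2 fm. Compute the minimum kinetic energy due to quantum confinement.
506.587 keV

Using the uncertainty principle:

1. Position uncertainty: Δx ≈ 3.200e-15 m
2. Minimum momentum uncertainty: Δp = ℏ/(2Δx) = 1.648e-20 kg·m/s
3. Minimum kinetic energy:
   KE = (Δp)²/(2m) = (1.648e-20)²/(2 × 1.673e-27 kg)
   KE = 8.116e-14 J = 506.587 keV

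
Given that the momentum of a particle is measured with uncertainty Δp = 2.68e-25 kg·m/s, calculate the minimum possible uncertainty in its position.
196.748 pm

Using the Heisenberg uncertainty principle:
ΔxΔp ≥ ℏ/2

The minimum uncertainty in position is:
Δx_min = ℏ/(2Δp)
Δx_min = (1.055e-34 J·s) / (2 × 2.680e-25 kg·m/s)
Δx_min = 1.967e-10 m = 196.748 pm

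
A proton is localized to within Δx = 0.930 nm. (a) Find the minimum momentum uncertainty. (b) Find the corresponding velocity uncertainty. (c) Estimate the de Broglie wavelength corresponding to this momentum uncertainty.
(a) Δp_min = 5.670 × 10^-26 kg·m/s
(b) Δv_min = 33.897 m/s
(c) λ_dB = 11.687 nm

Step-by-step:

(a) From the uncertainty principle:
Δp_min = ℏ/(2Δx) = (1.055e-34 J·s)/(2 × 9.300e-10 m) = 5.670e-26 kg·m/s

(b) The velocity uncertainty:
Δv = Δp/m = (5.670e-26 kg·m/s)/(1.673e-27 kg) = 3.390e+01 m/s = 33.897 m/s

(c) The de Broglie wavelength for this momentum:
λ = h/p = (6.626e-34 J·s)/(5.670e-26 kg·m/s) = 1.169e-08 m = 11.687 nm

Note: The de Broglie wavelength is comparable to the localization size, as expected from wave-particle duality.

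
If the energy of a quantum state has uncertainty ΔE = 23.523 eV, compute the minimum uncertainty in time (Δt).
13.991 as

Using the energy-time uncertainty principle:
ΔEΔt ≥ ℏ/2

The minimum uncertainty in time is:
Δt_min = ℏ/(2ΔE)
Δt_min = (1.055e-34 J·s) / (2 × 3.769e-18 J)
Δt_min = 1.399e-17 s = 13.991 as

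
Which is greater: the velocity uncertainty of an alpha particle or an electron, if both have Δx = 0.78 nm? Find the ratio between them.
The electron has the larger minimum velocity uncertainty, by a ratio of 7294.3.

For both particles, Δp_min = ℏ/(2Δx) = 6.760e-26 kg·m/s (same for both).

The velocity uncertainty is Δv = Δp/m:
- alpha particle: Δv = 6.760e-26 / 6.645e-27 = 1.017e+01 m/s = 10.174 m/s
- electron: Δv = 6.760e-26 / 9.109e-31 = 7.421e+04 m/s = 74.210 km/s

Ratio: 7.421e+04 / 1.017e+01 = 7294.3

The lighter particle has larger velocity uncertainty because Δv ∝ 1/m.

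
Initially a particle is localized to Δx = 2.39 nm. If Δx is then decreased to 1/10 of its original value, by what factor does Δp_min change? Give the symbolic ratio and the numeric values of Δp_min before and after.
Original Δp_min = 2.206 × 10^-26 kg·m/s; new Δp'_min = 2.206 × 10^-25 kg·m/s; ratio Δp'_min/Δp_min = 10.

From the uncertainty principle ΔxΔp ≥ ℏ/2, the minimum momentum uncertainty is Δp_min = ℏ/(2Δx).

Original (Δx = 2.39 nm = 2.390e-09 m):
Δp_min = (1.055e-34 J·s)/(2 × 2.390e-09 m) = 2.206e-26 kg·m/s

When Δx → (1/10)Δx:
Δp'_min = ℏ/(2 × (1/10)Δx) = 10 × ℏ/(2Δx) = 10 × Δp_min
Δp'_min = 10 × 2.206e-26 kg·m/s = 2.206e-25 kg·m/s

Since Δp_min ∝ 1/Δx, when Δx is decreased to 1/10 of its original value, Δp_min increases to 10 times its original value.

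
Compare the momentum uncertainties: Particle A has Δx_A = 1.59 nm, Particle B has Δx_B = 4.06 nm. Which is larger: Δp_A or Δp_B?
Particle A has the larger minimum momentum uncertainty, by a factor of 2.55.

For each particle, the minimum momentum uncertainty is Δp_min = ℏ/(2Δx):

Particle A: Δp_A = ℏ/(2×1.590e-09 m) = 3.316e-26 kg·m/s
Particle B: Δp_B = ℏ/(2×4.060e-09 m) = 1.299e-26 kg·m/s

Ratio: Δp_A/Δp_B = 2.55

Since Δp_min ∝ 1/Δx, the particle with smaller position uncertainty (A) has larger momentum uncertainty.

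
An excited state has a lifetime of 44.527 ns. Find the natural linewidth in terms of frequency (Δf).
1.787 MHz

Using the energy-time uncertainty principle and E = hf:
ΔEΔt ≥ ℏ/2
hΔf·Δt ≥ ℏ/2

The minimum frequency uncertainty is:
Δf = ℏ/(2hτ) = 1/(4πτ)
Δf = 1/(4π × 4.453e-08 s)
Δf = 1.787e+06 Hz = 1.787 MHz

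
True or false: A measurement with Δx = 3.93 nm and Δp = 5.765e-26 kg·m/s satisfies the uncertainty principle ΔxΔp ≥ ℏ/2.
Yes, it satisfies the uncertainty principle.

Calculate the product ΔxΔp:
ΔxΔp = (3.930e-09 m) × (5.765e-26 kg·m/s)
ΔxΔp = 2.266e-34 J·s

Compare to the minimum allowed value ℏ/2:
ℏ/2 = 5.273e-35 J·s

Since ΔxΔp = 2.266e-34 J·s ≥ 5.273e-35 J·s = ℏ/2,
the measurement satisfies the uncertainty principle.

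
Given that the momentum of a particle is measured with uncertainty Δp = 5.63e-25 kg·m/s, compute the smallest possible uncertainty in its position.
93.656 pm

Using the Heisenberg uncertainty principle:
ΔxΔp ≥ ℏ/2

The minimum uncertainty in position is:
Δx_min = ℏ/(2Δp)
Δx_min = (1.055e-34 J·s) / (2 × 5.630e-25 kg·m/s)
Δx_min = 9.366e-11 m = 93.656 pm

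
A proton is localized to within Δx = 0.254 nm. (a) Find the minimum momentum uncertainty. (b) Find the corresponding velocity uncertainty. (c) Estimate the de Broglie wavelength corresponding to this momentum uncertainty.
(a) Δp_min = 2.076 × 10^-25 kg·m/s
(b) Δv_min = 124.112 m/s
(c) λ_dB = 3.192 nm

Step-by-step:

(a) From the uncertainty principle:
Δp_min = ℏ/(2Δx) = (1.055e-34 J·s)/(2 × 2.540e-10 m) = 2.076e-25 kg·m/s

(b) The velocity uncertainty:
Δv = Δp/m = (2.076e-25 kg·m/s)/(1.673e-27 kg) = 1.241e+02 m/s = 124.112 m/s

(c) The de Broglie wavelength for this momentum:
λ = h/p = (6.626e-34 J·s)/(2.076e-25 kg·m/s) = 3.192e-09 m = 3.192 nm

Note: The de Broglie wavelength is comparable to the localization size, as expected from wave-particle duality.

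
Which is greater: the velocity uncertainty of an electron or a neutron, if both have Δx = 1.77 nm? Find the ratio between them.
The electron has the larger minimum velocity uncertainty, by a ratio of 1838.7.

For both particles, Δp_min = ℏ/(2Δx) = 2.979e-26 kg·m/s (same for both).

The velocity uncertainty is Δv = Δp/m:
- electron: Δv = 2.979e-26 / 9.109e-31 = 3.270e+04 m/s = 32.703 km/s
- neutron: Δv = 2.979e-26 / 1.675e-27 = 1.779e+01 m/s = 17.786 m/s

Ratio: 3.270e+04 / 1.779e+01 = 1838.7

The lighter particle has larger velocity uncertainty because Δv ∝ 1/m.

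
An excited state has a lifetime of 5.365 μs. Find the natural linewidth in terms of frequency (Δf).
14.833 kHz

Using the energy-time uncertainty principle and E = hf:
ΔEΔt ≥ ℏ/2
hΔf·Δt ≥ ℏ/2

The minimum frequency uncertainty is:
Δf = ℏ/(2hτ) = 1/(4πτ)
Δf = 1/(4π × 5.365e-06 s)
Δf = 1.483e+04 Hz = 14.833 kHz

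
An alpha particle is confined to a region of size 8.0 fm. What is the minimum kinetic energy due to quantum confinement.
20.403 keV

Using the uncertainty principle:

1. Position uncertainty: Δx ≈ 8.000e-15 m
2. Minimum momentum uncertainty: Δp = ℏ/(2Δx) = 6.591e-21 kg·m/s
3. Minimum kinetic energy:
   KE = (Δp)²/(2m) = (6.591e-21)²/(2 × 6.645e-27 kg)
   KE = 3.269e-15 J = 20.403 keV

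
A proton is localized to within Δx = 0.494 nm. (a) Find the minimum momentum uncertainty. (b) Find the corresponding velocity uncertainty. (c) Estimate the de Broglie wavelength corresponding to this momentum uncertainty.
(a) Δp_min = 1.067 × 10^-25 kg·m/s
(b) Δv_min = 63.815 m/s
(c) λ_dB = 6.208 nm

Step-by-step:

(a) From the uncertainty principle:
Δp_min = ℏ/(2Δx) = (1.055e-34 J·s)/(2 × 4.940e-10 m) = 1.067e-25 kg·m/s

(b) The velocity uncertainty:
Δv = Δp/m = (1.067e-25 kg·m/s)/(1.673e-27 kg) = 6.381e+01 m/s = 63.815 m/s

(c) The de Broglie wavelength for this momentum:
λ = h/p = (6.626e-34 J·s)/(1.067e-25 kg·m/s) = 6.208e-09 m = 6.208 nm

Note: The de Broglie wavelength is comparable to the localization size, as expected from wave-particle duality.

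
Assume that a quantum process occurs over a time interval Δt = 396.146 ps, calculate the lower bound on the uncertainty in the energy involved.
830.769 neV

Using the energy-time uncertainty principle:
ΔEΔt ≥ ℏ/2

The minimum uncertainty in energy is:
ΔE_min = ℏ/(2Δt)
ΔE_min = (1.055e-34 J·s) / (2 × 3.961e-10 s)
ΔE_min = 1.331e-25 J = 830.769 neV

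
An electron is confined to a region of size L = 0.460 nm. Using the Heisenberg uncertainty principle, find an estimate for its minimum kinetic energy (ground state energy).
45.014 meV

Using the uncertainty principle to estimate ground state energy:

1. The position uncertainty is approximately the confinement size:
   Δx ≈ L = 4.600e-10 m

2. From ΔxΔp ≥ ℏ/2, the minimum momentum uncertainty is:
   Δp ≈ ℏ/(2L) = 1.146e-25 kg·m/s

3. The kinetic energy is approximately:
   KE ≈ (Δp)²/(2m) = (1.146e-25)²/(2 × 9.109e-31 kg)
   KE ≈ 7.212e-21 J = 45.014 meV

This is an order-of-magnitude estimate of the ground state energy.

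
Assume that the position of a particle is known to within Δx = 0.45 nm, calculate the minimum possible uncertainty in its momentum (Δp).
1.172 × 10^-25 kg·m/s

Using the Heisenberg uncertainty principle:
ΔxΔp ≥ ℏ/2

The minimum uncertainty in momentum is:
Δp_min = ℏ/(2Δx)
Δp_min = (1.055e-34 J·s) / (2 × 4.500e-10 m)
Δp_min = 1.172e-25 kg·m/s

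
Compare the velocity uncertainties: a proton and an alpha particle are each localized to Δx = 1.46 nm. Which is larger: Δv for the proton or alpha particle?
The proton has the larger minimum velocity uncertainty, by a ratio of 4.0.

For both particles, Δp_min = ℏ/(2Δx) = 3.612e-26 kg·m/s (same for both).

The velocity uncertainty is Δv = Δp/m:
- proton: Δv = 3.612e-26 / 1.673e-27 = 2.159e+01 m/s = 21.592 m/s
- alpha particle: Δv = 3.612e-26 / 6.645e-27 = 5.435e+00 m/s = 5.435 m/s

Ratio: 2.159e+01 / 5.435e+00 = 4.0

The lighter particle has larger velocity uncertainty because Δv ∝ 1/m.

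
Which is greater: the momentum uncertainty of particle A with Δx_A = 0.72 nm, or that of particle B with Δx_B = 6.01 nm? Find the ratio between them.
Particle A has the larger minimum momentum uncertainty, by a factor of 8.35.

For each particle, the minimum momentum uncertainty is Δp_min = ℏ/(2Δx):

Particle A: Δp_A = ℏ/(2×7.200e-10 m) = 7.323e-26 kg·m/s
Particle B: Δp_B = ℏ/(2×6.010e-09 m) = 8.773e-27 kg·m/s

Ratio: Δp_A/Δp_B = 8.35

Since Δp_min ∝ 1/Δx, the particle with smaller position uncertainty (A) has larger momentum uncertainty.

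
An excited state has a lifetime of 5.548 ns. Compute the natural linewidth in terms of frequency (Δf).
14.343 MHz

Using the energy-time uncertainty principle and E = hf:
ΔEΔt ≥ ℏ/2
hΔf·Δt ≥ ℏ/2

The minimum frequency uncertainty is:
Δf = ℏ/(2hτ) = 1/(4πτ)
Δf = 1/(4π × 5.548e-09 s)
Δf = 1.434e+07 Hz = 14.343 MHz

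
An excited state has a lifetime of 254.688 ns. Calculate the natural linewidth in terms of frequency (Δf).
312.451 kHz

Using the energy-time uncertainty principle and E = hf:
ΔEΔt ≥ ℏ/2
hΔf·Δt ≥ ℏ/2

The minimum frequency uncertainty is:
Δf = ℏ/(2hτ) = 1/(4πτ)
Δf = 1/(4π × 2.547e-07 s)
Δf = 3.125e+05 Hz = 312.451 kHz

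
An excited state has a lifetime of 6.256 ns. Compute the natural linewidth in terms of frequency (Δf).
12.720 MHz

Using the energy-time uncertainty principle and E = hf:
ΔEΔt ≥ ℏ/2
hΔf·Δt ≥ ℏ/2

The minimum frequency uncertainty is:
Δf = ℏ/(2hτ) = 1/(4πτ)
Δf = 1/(4π × 6.256e-09 s)
Δf = 1.272e+07 Hz = 12.720 MHz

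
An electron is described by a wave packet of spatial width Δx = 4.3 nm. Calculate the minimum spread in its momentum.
1.226 × 10^-26 kg·m/s

For a wave packet, the spatial width Δx and momentum spread Δp are related by the uncertainty principle:
ΔxΔp ≥ ℏ/2

The minimum momentum spread is:
Δp_min = ℏ/(2Δx)
Δp_min = (1.055e-34 J·s) / (2 × 4.300e-09 m)
Δp_min = 1.226e-26 kg·m/s

A wave packet cannot have both a well-defined position and well-defined momentum.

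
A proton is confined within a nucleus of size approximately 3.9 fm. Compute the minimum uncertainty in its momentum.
1.352 × 10^-20 kg·m/s

Using the Heisenberg uncertainty principle:
ΔxΔp ≥ ℏ/2

With Δx ≈ L = 3.900e-15 m (the confinement size):
Δp_min = ℏ/(2Δx)
Δp_min = (1.055e-34 J·s) / (2 × 3.900e-15 m)
Δp_min = 1.352e-20 kg·m/s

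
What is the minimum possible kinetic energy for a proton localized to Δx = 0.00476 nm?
228.950 meV

Localizing a particle requires giving it sufficient momentum uncertainty:

1. From uncertainty principle: Δp ≥ ℏ/(2Δx)
   Δp_min = (1.055e-34 J·s) / (2 × 4.760e-12 m)
   Δp_min = 1.108e-23 kg·m/s

2. This momentum uncertainty corresponds to kinetic energy:
   KE ≈ (Δp)²/(2m) = (1.108e-23)²/(2 × 1.673e-27 kg)
   KE = 3.668e-20 J = 228.950 meV

Tighter localization requires more energy.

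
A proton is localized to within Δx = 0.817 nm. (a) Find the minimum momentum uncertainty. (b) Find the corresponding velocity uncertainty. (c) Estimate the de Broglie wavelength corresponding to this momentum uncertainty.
(a) Δp_min = 6.454 × 10^-26 kg·m/s
(b) Δv_min = 38.586 m/s
(c) λ_dB = 10.267 nm

Step-by-step:

(a) From the uncertainty principle:
Δp_min = ℏ/(2Δx) = (1.055e-34 J·s)/(2 × 8.170e-10 m) = 6.454e-26 kg·m/s

(b) The velocity uncertainty:
Δv = Δp/m = (6.454e-26 kg·m/s)/(1.673e-27 kg) = 3.859e+01 m/s = 38.586 m/s

(c) The de Broglie wavelength for this momentum:
λ = h/p = (6.626e-34 J·s)/(6.454e-26 kg·m/s) = 1.027e-08 m = 10.267 nm

Note: The de Broglie wavelength is comparable to the localization size, as expected from wave-particle duality.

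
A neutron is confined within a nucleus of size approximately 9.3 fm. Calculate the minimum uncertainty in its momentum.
5.670 × 10^-21 kg·m/s

Using the Heisenberg uncertainty principle:
ΔxΔp ≥ ℏ/2

With Δx ≈ L = 9.300e-15 m (the confinement size):
Δp_min = ℏ/(2Δx)
Δp_min = (1.055e-34 J·s) / (2 × 9.300e-15 m)
Δp_min = 5.670e-21 kg·m/s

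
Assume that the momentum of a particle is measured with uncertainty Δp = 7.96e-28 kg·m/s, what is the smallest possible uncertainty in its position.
66.242 nm

Using the Heisenberg uncertainty principle:
ΔxΔp ≥ ℏ/2

The minimum uncertainty in position is:
Δx_min = ℏ/(2Δp)
Δx_min = (1.055e-34 J·s) / (2 × 7.960e-28 kg·m/s)
Δx_min = 6.624e-08 m = 66.242 nm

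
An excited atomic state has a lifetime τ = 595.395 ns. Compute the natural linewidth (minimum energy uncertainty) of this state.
552.752 peV

Using the energy-time uncertainty principle:
ΔEΔt ≥ ℏ/2

The lifetime τ represents the time uncertainty Δt.
The natural linewidth (minimum energy uncertainty) is:

ΔE = ℏ/(2τ)
ΔE = (1.055e-34 J·s) / (2 × 5.954e-07 s)
ΔE = 8.856e-29 J = 552.752 peV

This natural linewidth limits the precision of spectroscopic measurements.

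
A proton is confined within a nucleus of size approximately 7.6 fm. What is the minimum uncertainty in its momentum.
6.938 × 10^-21 kg·m/s

Using the Heisenberg uncertainty principle:
ΔxΔp ≥ ℏ/2

With Δx ≈ L = 7.600e-15 m (the confinement size):
Δp_min = ℏ/(2Δx)
Δp_min = (1.055e-34 J·s) / (2 × 7.600e-15 m)
Δp_min = 6.938e-21 kg·m/s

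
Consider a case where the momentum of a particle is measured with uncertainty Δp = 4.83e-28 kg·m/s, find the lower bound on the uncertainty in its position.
109.169 nm

Using the Heisenberg uncertainty principle:
ΔxΔp ≥ ℏ/2

The minimum uncertainty in position is:
Δx_min = ℏ/(2Δp)
Δx_min = (1.055e-34 J·s) / (2 × 4.830e-28 kg·m/s)
Δx_min = 1.092e-07 m = 109.169 nm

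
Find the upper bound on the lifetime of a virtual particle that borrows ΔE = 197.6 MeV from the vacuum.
1.666 ys

Using the energy-time uncertainty principle:
ΔEΔt ≥ ℏ/2

For a virtual particle borrowing energy ΔE, the maximum lifetime is:
Δt_max = ℏ/(2ΔE)

Converting energy:
ΔE = 197.6 MeV = 3.166e-11 J

Δt_max = (1.055e-34 J·s) / (2 × 3.166e-11 J)
Δt_max = 1.666e-24 s = 1.666 ys

Virtual particles with higher borrowed energy exist for shorter times.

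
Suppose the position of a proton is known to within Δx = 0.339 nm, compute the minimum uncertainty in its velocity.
92.993 m/s

Using the Heisenberg uncertainty principle and Δp = mΔv:
ΔxΔp ≥ ℏ/2
Δx(mΔv) ≥ ℏ/2

The minimum uncertainty in velocity is:
Δv_min = ℏ/(2mΔx)
Δv_min = (1.055e-34 J·s) / (2 × 1.673e-27 kg × 3.390e-10 m)
Δv_min = 9.299e+01 m/s = 92.993 m/s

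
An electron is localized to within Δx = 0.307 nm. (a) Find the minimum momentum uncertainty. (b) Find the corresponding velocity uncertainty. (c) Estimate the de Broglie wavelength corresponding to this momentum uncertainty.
(a) Δp_min = 1.718 × 10^-25 kg·m/s
(b) Δv_min = 188.547 km/s
(c) λ_dB = 3.858 nm

Step-by-step:

(a) From the uncertainty principle:
Δp_min = ℏ/(2Δx) = (1.055e-34 J·s)/(2 × 3.070e-10 m) = 1.718e-25 kg·m/s

(b) The velocity uncertainty:
Δv = Δp/m = (1.718e-25 kg·m/s)/(9.109e-31 kg) = 1.885e+05 m/s = 188.547 km/s

(c) The de Broglie wavelength for this momentum:
λ = h/p = (6.626e-34 J·s)/(1.718e-25 kg·m/s) = 3.858e-09 m = 3.858 nm

Note: The de Broglie wavelength is comparable to the localization size, as expected from wave-particle duality.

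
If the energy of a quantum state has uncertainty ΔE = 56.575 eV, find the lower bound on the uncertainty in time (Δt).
5.817 as

Using the energy-time uncertainty principle:
ΔEΔt ≥ ℏ/2

The minimum uncertainty in time is:
Δt_min = ℏ/(2ΔE)
Δt_min = (1.055e-34 J·s) / (2 × 9.064e-18 J)
Δt_min = 5.817e-18 s = 5.817 as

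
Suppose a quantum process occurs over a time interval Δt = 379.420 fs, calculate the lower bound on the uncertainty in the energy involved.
867.392 μeV

Using the energy-time uncertainty principle:
ΔEΔt ≥ ℏ/2

The minimum uncertainty in energy is:
ΔE_min = ℏ/(2Δt)
ΔE_min = (1.055e-34 J·s) / (2 × 3.794e-13 s)
ΔE_min = 1.390e-22 J = 867.392 μeV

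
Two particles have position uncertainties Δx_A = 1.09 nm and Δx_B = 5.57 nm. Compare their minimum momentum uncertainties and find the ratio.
Particle A has the larger minimum momentum uncertainty, by a factor of 5.11.

For each particle, the minimum momentum uncertainty is Δp_min = ℏ/(2Δx):

Particle A: Δp_A = ℏ/(2×1.090e-09 m) = 4.837e-26 kg·m/s
Particle B: Δp_B = ℏ/(2×5.570e-09 m) = 9.467e-27 kg·m/s

Ratio: Δp_A/Δp_B = 5.11

Since Δp_min ∝ 1/Δx, the particle with smaller position uncertainty (A) has larger momentum uncertainty.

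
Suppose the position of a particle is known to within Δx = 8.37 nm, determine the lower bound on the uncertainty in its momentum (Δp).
6.300 × 10^-27 kg·m/s

Using the Heisenberg uncertainty principle:
ΔxΔp ≥ ℏ/2

The minimum uncertainty in momentum is:
Δp_min = ℏ/(2Δx)
Δp_min = (1.055e-34 J·s) / (2 × 8.370e-09 m)
Δp_min = 6.300e-27 kg·m/s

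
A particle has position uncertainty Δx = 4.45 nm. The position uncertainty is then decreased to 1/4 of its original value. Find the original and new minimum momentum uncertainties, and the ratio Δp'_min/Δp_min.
Original Δp_min = 1.185 × 10^-26 kg·m/s; new Δp'_min = 4.740 × 10^-26 kg·m/s; ratio Δp'_min/Δp_min = 4.

From the uncertainty principle ΔxΔp ≥ ℏ/2, the minimum momentum uncertainty is Δp_min = ℏ/(2Δx).

Original (Δx = 4.45 nm = 4.450e-09 m):
Δp_min = (1.055e-34 J·s)/(2 × 4.450e-09 m) = 1.185e-26 kg·m/s

When Δx → (1/4)Δx:
Δp'_min = ℏ/(2 × (1/4)Δx) = 4 × ℏ/(2Δx) = 4 × Δp_min
Δp'_min = 4 × 1.185e-26 kg·m/s = 4.740e-26 kg·m/s

Since Δp_min ∝ 1/Δx, when Δx is decreased to 1/4 of its original value, Δp_min increases to 4 times its original value.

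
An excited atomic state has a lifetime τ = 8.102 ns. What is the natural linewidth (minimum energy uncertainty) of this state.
40.620 neV

Using the energy-time uncertainty principle:
ΔEΔt ≥ ℏ/2

The lifetime τ represents the time uncertainty Δt.
The natural linewidth (minimum energy uncertainty) is:

ΔE = ℏ/(2τ)
ΔE = (1.055e-34 J·s) / (2 × 8.102e-09 s)
ΔE = 6.508e-27 J = 40.620 neV

This natural linewidth limits the precision of spectroscopic measurements.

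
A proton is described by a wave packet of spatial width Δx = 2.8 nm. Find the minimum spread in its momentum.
1.883 × 10^-26 kg·m/s

For a wave packet, the spatial width Δx and momentum spread Δp are related by the uncertainty principle:
ΔxΔp ≥ ℏ/2

The minimum momentum spread is:
Δp_min = ℏ/(2Δx)
Δp_min = (1.055e-34 J·s) / (2 × 2.800e-09 m)
Δp_min = 1.883e-26 kg·m/s

A wave packet cannot have both a well-defined position and well-defined momentum.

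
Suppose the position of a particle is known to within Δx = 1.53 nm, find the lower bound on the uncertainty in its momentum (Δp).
3.446 × 10^-26 kg·m/s

Using the Heisenberg uncertainty principle:
ΔxΔp ≥ ℏ/2

The minimum uncertainty in momentum is:
Δp_min = ℏ/(2Δx)
Δp_min = (1.055e-34 J·s) / (2 × 1.530e-09 m)
Δp_min = 3.446e-26 kg·m/s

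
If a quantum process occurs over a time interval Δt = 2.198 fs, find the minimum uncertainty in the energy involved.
149.730 meV

Using the energy-time uncertainty principle:
ΔEΔt ≥ ℏ/2

The minimum uncertainty in energy is:
ΔE_min = ℏ/(2Δt)
ΔE_min = (1.055e-34 J·s) / (2 × 2.198e-15 s)
ΔE_min = 2.399e-20 J = 149.730 meV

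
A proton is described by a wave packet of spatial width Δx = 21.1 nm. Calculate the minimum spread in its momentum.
2.499 × 10^-27 kg·m/s

For a wave packet, the spatial width Δx and momentum spread Δp are related by the uncertainty principle:
ΔxΔp ≥ ℏ/2

The minimum momentum spread is:
Δp_min = ℏ/(2Δx)
Δp_min = (1.055e-34 J·s) / (2 × 2.110e-08 m)
Δp_min = 2.499e-27 kg·m/s

A wave packet cannot have both a well-defined position and well-defined momentum.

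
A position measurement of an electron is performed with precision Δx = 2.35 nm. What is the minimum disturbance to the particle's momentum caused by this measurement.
2.244 × 10^-26 kg·m/s

The uncertainty principle implies that measuring position disturbs momentum:
ΔxΔp ≥ ℏ/2

When we measure position with precision Δx, we necessarily introduce a momentum uncertainty:
Δp ≥ ℏ/(2Δx)
Δp_min = (1.055e-34 J·s) / (2 × 2.350e-09 m)
Δp_min = 2.244e-26 kg·m/s

The more precisely we measure position, the greater the momentum disturbance.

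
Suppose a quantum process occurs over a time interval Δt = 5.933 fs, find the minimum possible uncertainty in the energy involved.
55.470 meV

Using the energy-time uncertainty principle:
ΔEΔt ≥ ℏ/2

The minimum uncertainty in energy is:
ΔE_min = ℏ/(2Δt)
ΔE_min = (1.055e-34 J·s) / (2 × 5.933e-15 s)
ΔE_min = 8.887e-21 J = 55.470 meV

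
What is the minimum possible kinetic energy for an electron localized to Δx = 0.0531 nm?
3.378 eV

Localizing a particle requires giving it sufficient momentum uncertainty:

1. From uncertainty principle: Δp ≥ ℏ/(2Δx)
   Δp_min = (1.055e-34 J·s) / (2 × 5.310e-11 m)
   Δp_min = 9.930e-25 kg·m/s

2. This momentum uncertainty corresponds to kinetic energy:
   KE ≈ (Δp)²/(2m) = (9.930e-25)²/(2 × 9.109e-31 kg)
   KE = 5.412e-19 J = 3.378 eV

Tighter localization requires more energy.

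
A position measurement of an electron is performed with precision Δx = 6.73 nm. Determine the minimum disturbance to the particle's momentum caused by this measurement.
7.835 × 10^-27 kg·m/s

The uncertainty principle implies that measuring position disturbs momentum:
ΔxΔp ≥ ℏ/2

When we measure position with precision Δx, we necessarily introduce a momentum uncertainty:
Δp ≥ ℏ/(2Δx)
Δp_min = (1.055e-34 J·s) / (2 × 6.730e-09 m)
Δp_min = 7.835e-27 kg·m/s

The more precisely we measure position, the greater the momentum disturbance.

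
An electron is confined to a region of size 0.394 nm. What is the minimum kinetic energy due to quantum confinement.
61.358 meV

Using the uncertainty principle:

1. Position uncertainty: Δx ≈ 3.940e-10 m
2. Minimum momentum uncertainty: Δp = ℏ/(2Δx) = 1.338e-25 kg·m/s
3. Minimum kinetic energy:
   KE = (Δp)²/(2m) = (1.338e-25)²/(2 × 9.109e-31 kg)
   KE = 9.831e-21 J = 61.358 meV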